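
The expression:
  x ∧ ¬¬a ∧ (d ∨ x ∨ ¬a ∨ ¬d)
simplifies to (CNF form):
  a ∧ x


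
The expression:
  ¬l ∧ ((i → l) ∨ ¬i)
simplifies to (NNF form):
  ¬i ∧ ¬l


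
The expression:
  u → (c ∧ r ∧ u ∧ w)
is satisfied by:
  {c: True, w: True, r: True, u: False}
  {c: True, w: True, r: False, u: False}
  {c: True, r: True, w: False, u: False}
  {c: True, r: False, w: False, u: False}
  {w: True, r: True, c: False, u: False}
  {w: True, c: False, r: False, u: False}
  {w: False, r: True, c: False, u: False}
  {w: False, c: False, r: False, u: False}
  {c: True, u: True, w: True, r: True}


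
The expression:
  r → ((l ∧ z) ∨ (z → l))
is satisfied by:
  {l: True, z: False, r: False}
  {l: False, z: False, r: False}
  {r: True, l: True, z: False}
  {r: True, l: False, z: False}
  {z: True, l: True, r: False}
  {z: True, l: False, r: False}
  {z: True, r: True, l: True}


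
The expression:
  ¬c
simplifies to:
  ¬c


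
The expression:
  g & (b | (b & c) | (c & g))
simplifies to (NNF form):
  g & (b | c)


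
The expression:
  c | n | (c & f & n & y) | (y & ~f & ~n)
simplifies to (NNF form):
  c | n | (y & ~f)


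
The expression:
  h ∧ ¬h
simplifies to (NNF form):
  False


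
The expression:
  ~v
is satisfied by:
  {v: False}


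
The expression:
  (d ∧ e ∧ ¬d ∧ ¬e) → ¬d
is always true.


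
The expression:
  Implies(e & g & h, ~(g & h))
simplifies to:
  ~e | ~g | ~h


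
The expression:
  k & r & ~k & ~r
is never true.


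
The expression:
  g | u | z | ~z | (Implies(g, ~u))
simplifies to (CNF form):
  True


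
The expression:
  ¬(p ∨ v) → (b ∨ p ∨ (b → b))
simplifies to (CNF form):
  True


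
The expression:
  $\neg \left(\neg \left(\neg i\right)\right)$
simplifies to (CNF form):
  $\neg i$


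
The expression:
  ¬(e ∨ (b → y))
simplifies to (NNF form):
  b ∧ ¬e ∧ ¬y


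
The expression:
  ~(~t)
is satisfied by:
  {t: True}


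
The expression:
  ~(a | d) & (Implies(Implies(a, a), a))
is never true.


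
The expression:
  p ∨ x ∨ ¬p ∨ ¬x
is always true.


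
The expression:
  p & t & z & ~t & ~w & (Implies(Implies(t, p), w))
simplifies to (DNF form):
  False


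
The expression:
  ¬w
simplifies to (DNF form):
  ¬w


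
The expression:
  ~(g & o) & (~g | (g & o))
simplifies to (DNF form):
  ~g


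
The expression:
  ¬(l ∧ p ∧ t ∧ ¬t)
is always true.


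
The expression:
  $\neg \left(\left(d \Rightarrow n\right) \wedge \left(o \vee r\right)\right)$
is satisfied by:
  {d: True, o: False, n: False, r: False}
  {r: False, o: False, d: False, n: False}
  {r: True, d: True, o: False, n: False}
  {n: True, d: True, r: False, o: False}
  {n: True, r: False, o: False, d: False}
  {d: True, o: True, n: False, r: False}
  {r: True, d: True, o: True, n: False}


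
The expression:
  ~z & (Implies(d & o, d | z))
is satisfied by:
  {z: False}


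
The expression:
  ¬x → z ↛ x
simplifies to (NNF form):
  x ∨ z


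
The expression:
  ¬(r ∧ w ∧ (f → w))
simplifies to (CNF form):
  ¬r ∨ ¬w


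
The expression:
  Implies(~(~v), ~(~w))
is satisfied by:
  {w: True, v: False}
  {v: False, w: False}
  {v: True, w: True}


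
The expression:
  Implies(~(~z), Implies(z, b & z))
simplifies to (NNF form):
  b | ~z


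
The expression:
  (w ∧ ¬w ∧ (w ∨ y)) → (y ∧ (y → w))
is always true.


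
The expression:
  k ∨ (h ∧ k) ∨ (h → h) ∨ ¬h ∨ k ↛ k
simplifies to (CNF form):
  True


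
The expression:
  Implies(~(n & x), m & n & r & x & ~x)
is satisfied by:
  {x: True, n: True}


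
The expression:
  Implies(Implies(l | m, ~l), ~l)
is always true.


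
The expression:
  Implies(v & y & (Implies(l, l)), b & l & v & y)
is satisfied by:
  {l: True, b: True, v: False, y: False}
  {l: True, b: False, v: False, y: False}
  {b: True, l: False, v: False, y: False}
  {l: False, b: False, v: False, y: False}
  {y: True, l: True, b: True, v: False}
  {y: True, l: True, b: False, v: False}
  {y: True, b: True, l: False, v: False}
  {y: True, b: False, l: False, v: False}
  {l: True, v: True, b: True, y: False}
  {l: True, v: True, b: False, y: False}
  {v: True, b: True, l: False, y: False}
  {v: True, l: False, b: False, y: False}
  {y: True, l: True, v: True, b: True}


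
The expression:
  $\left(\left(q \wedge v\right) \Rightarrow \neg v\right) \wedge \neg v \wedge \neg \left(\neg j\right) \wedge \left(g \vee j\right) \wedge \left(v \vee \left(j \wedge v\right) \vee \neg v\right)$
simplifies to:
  $j \wedge \neg v$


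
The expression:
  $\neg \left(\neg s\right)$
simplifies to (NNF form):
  $s$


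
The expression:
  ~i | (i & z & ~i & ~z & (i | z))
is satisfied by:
  {i: False}


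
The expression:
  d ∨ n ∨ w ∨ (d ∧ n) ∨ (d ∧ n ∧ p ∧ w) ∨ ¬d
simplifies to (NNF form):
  True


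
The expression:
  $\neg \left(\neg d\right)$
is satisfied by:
  {d: True}


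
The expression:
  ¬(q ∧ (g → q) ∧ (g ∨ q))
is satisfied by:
  {q: False}


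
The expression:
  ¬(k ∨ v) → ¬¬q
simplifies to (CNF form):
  k ∨ q ∨ v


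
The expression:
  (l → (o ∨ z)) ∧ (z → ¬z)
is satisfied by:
  {o: True, l: False, z: False}
  {l: False, z: False, o: False}
  {o: True, l: True, z: False}


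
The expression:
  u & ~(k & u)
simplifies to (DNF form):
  u & ~k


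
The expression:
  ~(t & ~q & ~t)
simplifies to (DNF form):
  True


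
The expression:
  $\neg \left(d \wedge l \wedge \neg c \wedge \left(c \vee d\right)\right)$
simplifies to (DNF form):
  $c \vee \neg d \vee \neg l$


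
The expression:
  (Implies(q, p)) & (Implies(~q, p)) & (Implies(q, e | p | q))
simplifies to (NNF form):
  p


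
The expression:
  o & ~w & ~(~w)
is never true.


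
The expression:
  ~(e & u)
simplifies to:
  ~e | ~u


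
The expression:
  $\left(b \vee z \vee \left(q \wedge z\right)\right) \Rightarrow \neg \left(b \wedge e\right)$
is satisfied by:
  {e: False, b: False}
  {b: True, e: False}
  {e: True, b: False}


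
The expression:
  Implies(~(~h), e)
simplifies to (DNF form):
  e | ~h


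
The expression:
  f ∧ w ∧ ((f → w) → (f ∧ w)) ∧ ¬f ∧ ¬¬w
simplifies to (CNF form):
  False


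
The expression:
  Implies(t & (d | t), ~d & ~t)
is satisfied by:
  {t: False}


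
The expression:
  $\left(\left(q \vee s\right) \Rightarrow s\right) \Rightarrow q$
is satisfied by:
  {q: True}


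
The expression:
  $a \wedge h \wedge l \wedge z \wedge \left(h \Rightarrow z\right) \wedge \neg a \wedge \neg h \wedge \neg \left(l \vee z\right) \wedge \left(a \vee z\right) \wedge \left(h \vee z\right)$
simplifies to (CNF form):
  $\text{False}$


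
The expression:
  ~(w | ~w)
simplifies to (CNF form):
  False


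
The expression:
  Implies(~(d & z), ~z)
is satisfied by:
  {d: True, z: False}
  {z: False, d: False}
  {z: True, d: True}


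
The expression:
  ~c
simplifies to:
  ~c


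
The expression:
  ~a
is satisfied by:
  {a: False}


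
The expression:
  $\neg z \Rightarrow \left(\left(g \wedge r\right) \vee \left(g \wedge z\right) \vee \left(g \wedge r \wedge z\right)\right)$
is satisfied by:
  {z: True, g: True, r: True}
  {z: True, g: True, r: False}
  {z: True, r: True, g: False}
  {z: True, r: False, g: False}
  {g: True, r: True, z: False}


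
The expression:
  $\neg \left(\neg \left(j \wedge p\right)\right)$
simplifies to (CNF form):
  $j \wedge p$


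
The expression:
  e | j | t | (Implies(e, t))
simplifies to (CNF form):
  True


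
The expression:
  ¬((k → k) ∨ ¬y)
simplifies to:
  False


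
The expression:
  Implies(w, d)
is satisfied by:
  {d: True, w: False}
  {w: False, d: False}
  {w: True, d: True}


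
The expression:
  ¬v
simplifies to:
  ¬v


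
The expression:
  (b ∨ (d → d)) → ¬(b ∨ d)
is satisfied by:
  {d: False, b: False}


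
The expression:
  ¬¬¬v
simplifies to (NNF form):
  ¬v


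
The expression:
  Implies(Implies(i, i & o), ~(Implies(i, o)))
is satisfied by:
  {i: True, o: False}


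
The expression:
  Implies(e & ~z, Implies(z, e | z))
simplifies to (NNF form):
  True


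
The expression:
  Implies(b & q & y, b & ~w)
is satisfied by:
  {w: False, q: False, y: False, b: False}
  {b: True, w: False, q: False, y: False}
  {y: True, w: False, q: False, b: False}
  {b: True, y: True, w: False, q: False}
  {q: True, b: False, w: False, y: False}
  {b: True, q: True, w: False, y: False}
  {y: True, q: True, b: False, w: False}
  {b: True, y: True, q: True, w: False}
  {w: True, y: False, q: False, b: False}
  {b: True, w: True, y: False, q: False}
  {y: True, w: True, b: False, q: False}
  {b: True, y: True, w: True, q: False}
  {q: True, w: True, y: False, b: False}
  {b: True, q: True, w: True, y: False}
  {y: True, q: True, w: True, b: False}


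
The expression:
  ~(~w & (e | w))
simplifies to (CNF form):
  w | ~e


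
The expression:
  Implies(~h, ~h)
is always true.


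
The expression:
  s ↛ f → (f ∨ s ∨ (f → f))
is always true.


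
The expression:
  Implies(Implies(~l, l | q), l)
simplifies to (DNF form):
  l | ~q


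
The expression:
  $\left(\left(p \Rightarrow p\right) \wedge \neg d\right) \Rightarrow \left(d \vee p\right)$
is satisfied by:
  {d: True, p: True}
  {d: True, p: False}
  {p: True, d: False}


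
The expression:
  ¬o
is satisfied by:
  {o: False}


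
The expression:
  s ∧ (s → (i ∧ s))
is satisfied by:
  {i: True, s: True}


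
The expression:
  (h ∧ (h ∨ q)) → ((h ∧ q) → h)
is always true.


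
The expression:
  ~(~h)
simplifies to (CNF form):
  h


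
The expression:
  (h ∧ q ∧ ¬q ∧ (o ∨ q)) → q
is always true.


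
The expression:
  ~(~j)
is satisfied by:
  {j: True}


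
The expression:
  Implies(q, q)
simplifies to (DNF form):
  True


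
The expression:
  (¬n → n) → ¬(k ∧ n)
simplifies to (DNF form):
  ¬k ∨ ¬n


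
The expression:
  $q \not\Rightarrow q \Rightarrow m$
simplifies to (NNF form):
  $\text{True}$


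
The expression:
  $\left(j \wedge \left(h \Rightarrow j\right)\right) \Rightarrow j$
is always true.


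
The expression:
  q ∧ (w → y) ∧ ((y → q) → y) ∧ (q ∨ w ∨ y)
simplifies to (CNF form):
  q ∧ y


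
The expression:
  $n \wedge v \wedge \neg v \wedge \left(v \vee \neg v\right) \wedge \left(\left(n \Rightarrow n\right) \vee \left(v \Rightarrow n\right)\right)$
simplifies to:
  $\text{False}$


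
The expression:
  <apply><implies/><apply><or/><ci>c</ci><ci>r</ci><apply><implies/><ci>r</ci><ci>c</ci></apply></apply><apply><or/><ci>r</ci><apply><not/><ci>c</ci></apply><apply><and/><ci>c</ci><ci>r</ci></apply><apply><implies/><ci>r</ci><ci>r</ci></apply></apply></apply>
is always true.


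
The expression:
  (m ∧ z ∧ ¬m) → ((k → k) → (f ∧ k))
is always true.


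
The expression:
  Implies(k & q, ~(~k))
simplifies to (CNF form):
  True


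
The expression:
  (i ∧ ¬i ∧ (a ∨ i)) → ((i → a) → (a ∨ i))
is always true.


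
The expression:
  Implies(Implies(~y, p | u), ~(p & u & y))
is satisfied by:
  {p: False, u: False, y: False}
  {y: True, p: False, u: False}
  {u: True, p: False, y: False}
  {y: True, u: True, p: False}
  {p: True, y: False, u: False}
  {y: True, p: True, u: False}
  {u: True, p: True, y: False}


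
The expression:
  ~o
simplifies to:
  ~o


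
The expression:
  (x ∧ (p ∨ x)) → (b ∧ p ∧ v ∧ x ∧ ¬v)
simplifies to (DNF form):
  ¬x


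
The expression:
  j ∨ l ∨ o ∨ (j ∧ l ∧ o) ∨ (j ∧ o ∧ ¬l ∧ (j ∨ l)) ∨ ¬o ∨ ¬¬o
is always true.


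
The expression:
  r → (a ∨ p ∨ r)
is always true.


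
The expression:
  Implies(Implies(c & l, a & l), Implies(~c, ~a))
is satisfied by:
  {c: True, a: False}
  {a: False, c: False}
  {a: True, c: True}


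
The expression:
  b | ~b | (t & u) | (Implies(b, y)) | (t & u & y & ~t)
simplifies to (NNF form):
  True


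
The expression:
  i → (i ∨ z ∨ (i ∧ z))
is always true.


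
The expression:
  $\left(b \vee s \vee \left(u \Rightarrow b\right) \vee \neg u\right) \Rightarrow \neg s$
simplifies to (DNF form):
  $\neg s$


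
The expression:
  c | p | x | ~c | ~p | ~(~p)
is always true.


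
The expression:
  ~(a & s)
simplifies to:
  ~a | ~s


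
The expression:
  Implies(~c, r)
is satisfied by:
  {r: True, c: True}
  {r: True, c: False}
  {c: True, r: False}


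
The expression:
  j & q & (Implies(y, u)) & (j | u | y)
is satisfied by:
  {j: True, u: True, q: True, y: False}
  {j: True, q: True, u: False, y: False}
  {j: True, y: True, u: True, q: True}


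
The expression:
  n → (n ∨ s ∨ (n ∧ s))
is always true.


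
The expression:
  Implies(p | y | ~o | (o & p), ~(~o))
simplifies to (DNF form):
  o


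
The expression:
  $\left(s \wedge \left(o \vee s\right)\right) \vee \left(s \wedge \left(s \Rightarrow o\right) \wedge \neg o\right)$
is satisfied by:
  {s: True}


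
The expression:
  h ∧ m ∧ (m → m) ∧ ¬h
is never true.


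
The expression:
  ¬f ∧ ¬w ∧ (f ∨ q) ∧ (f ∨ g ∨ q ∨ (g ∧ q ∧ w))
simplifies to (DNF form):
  q ∧ ¬f ∧ ¬w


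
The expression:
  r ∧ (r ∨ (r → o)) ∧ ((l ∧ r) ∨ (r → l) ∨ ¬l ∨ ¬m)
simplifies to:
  r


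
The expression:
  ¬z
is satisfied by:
  {z: False}


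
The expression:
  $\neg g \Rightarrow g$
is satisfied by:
  {g: True}


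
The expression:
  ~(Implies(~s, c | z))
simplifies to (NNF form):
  ~c & ~s & ~z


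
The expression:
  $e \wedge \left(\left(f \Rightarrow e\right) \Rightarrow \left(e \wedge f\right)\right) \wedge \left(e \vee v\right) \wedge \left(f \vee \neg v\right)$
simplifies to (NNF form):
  $e \wedge f$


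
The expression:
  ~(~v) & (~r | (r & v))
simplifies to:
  v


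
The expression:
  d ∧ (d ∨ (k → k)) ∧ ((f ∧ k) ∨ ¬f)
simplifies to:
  d ∧ (k ∨ ¬f)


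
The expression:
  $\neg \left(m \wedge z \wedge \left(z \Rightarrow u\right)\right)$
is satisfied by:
  {u: False, m: False, z: False}
  {z: True, u: False, m: False}
  {m: True, u: False, z: False}
  {z: True, m: True, u: False}
  {u: True, z: False, m: False}
  {z: True, u: True, m: False}
  {m: True, u: True, z: False}


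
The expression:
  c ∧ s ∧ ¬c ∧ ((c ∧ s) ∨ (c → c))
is never true.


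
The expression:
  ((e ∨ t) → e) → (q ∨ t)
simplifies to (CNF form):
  q ∨ t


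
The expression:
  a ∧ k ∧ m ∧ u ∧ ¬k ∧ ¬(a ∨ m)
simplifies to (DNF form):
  False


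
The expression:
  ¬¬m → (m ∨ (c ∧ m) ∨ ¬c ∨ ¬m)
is always true.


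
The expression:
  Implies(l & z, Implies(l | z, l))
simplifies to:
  True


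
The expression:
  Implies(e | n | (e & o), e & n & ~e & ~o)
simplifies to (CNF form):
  ~e & ~n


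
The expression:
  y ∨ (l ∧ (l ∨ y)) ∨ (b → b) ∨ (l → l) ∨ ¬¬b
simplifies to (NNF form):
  True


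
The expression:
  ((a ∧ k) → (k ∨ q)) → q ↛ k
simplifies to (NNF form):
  q ∧ ¬k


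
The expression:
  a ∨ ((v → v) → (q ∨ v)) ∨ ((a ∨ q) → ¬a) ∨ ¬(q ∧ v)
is always true.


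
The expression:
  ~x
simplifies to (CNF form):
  ~x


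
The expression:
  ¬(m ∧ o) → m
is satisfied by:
  {m: True}


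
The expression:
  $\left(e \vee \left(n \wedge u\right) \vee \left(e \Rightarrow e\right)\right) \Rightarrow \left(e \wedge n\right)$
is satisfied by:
  {e: True, n: True}


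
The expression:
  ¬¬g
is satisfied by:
  {g: True}


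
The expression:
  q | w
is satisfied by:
  {q: True, w: True}
  {q: True, w: False}
  {w: True, q: False}


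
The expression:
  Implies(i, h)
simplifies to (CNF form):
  h | ~i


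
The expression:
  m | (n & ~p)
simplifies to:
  m | (n & ~p)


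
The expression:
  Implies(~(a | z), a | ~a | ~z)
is always true.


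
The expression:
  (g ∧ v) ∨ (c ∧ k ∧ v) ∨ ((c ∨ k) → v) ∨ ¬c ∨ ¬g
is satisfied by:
  {v: True, g: False, c: False}
  {g: False, c: False, v: False}
  {v: True, c: True, g: False}
  {c: True, g: False, v: False}
  {v: True, g: True, c: False}
  {g: True, v: False, c: False}
  {v: True, c: True, g: True}


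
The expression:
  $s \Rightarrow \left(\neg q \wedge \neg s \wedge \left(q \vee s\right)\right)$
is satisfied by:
  {s: False}


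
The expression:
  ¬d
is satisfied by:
  {d: False}


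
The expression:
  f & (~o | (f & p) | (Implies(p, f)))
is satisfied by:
  {f: True}


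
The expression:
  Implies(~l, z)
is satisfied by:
  {z: True, l: True}
  {z: True, l: False}
  {l: True, z: False}


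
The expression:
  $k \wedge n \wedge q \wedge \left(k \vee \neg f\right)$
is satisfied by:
  {n: True, q: True, k: True}


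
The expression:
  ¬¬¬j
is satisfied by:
  {j: False}


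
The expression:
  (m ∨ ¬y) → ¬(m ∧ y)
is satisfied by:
  {m: False, y: False}
  {y: True, m: False}
  {m: True, y: False}


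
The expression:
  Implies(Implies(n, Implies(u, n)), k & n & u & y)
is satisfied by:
  {n: True, u: True, y: True, k: True}


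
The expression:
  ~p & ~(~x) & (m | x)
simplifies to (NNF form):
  x & ~p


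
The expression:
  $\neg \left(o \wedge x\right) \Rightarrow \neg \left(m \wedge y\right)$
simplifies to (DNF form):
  $\left(o \wedge x\right) \vee \neg m \vee \neg y$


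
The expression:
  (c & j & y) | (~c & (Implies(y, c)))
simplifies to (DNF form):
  (y & ~y) | (c & j & y) | (~c & ~y) | (c & j & ~c) | (c & y & ~y) | (j & y & ~y) | (c & ~c & ~y) | (j & ~c & ~y)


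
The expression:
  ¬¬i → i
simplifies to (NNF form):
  True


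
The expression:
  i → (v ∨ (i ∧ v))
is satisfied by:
  {v: True, i: False}
  {i: False, v: False}
  {i: True, v: True}


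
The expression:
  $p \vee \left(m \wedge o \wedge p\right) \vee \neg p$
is always true.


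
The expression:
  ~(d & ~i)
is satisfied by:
  {i: True, d: False}
  {d: False, i: False}
  {d: True, i: True}


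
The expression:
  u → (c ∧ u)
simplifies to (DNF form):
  c ∨ ¬u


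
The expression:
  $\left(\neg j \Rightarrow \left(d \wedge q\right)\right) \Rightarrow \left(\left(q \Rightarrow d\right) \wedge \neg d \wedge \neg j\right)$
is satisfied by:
  {q: False, j: False, d: False}
  {d: True, q: False, j: False}
  {q: True, d: False, j: False}


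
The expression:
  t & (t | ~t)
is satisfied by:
  {t: True}


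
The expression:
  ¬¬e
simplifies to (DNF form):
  e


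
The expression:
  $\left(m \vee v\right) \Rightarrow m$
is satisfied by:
  {m: True, v: False}
  {v: False, m: False}
  {v: True, m: True}


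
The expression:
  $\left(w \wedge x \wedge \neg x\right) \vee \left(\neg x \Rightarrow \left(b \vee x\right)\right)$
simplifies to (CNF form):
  $b \vee x$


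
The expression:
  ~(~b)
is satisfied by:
  {b: True}


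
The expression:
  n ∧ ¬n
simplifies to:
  False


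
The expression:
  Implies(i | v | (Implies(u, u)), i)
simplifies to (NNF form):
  i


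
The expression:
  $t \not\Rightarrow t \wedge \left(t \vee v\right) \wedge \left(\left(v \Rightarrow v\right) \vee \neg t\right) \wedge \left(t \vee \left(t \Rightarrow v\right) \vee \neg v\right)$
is never true.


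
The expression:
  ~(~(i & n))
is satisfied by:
  {i: True, n: True}


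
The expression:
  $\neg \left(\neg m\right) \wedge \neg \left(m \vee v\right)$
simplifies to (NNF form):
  $\text{False}$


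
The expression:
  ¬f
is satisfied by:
  {f: False}


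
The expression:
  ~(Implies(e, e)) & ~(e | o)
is never true.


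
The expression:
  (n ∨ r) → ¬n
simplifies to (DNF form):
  ¬n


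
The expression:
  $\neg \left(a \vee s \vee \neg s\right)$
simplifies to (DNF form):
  $\text{False}$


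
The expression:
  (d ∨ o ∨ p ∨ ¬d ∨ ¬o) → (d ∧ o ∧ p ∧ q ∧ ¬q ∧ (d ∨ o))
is never true.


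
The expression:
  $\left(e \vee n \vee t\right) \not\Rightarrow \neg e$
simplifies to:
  $e$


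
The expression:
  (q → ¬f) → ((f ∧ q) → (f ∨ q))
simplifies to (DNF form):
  True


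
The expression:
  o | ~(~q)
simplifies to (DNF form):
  o | q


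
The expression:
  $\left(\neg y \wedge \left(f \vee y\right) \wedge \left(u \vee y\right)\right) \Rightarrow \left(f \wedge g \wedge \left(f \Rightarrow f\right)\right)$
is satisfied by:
  {y: True, g: True, u: False, f: False}
  {y: True, u: False, g: False, f: False}
  {g: True, y: False, u: False, f: False}
  {y: False, u: False, g: False, f: False}
  {f: True, y: True, g: True, u: False}
  {f: True, y: True, u: False, g: False}
  {f: True, g: True, y: False, u: False}
  {f: True, y: False, u: False, g: False}
  {y: True, u: True, g: True, f: False}
  {y: True, u: True, f: False, g: False}
  {u: True, g: True, f: False, y: False}
  {u: True, f: False, g: False, y: False}
  {y: True, u: True, f: True, g: True}
  {y: True, u: True, f: True, g: False}
  {u: True, f: True, g: True, y: False}


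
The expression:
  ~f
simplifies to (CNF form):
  ~f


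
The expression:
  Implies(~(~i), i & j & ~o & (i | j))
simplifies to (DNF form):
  ~i | (j & ~o)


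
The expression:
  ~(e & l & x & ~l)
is always true.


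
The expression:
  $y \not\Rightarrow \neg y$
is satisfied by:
  {y: True}


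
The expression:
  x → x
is always true.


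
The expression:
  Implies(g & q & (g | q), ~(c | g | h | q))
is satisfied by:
  {g: False, q: False}
  {q: True, g: False}
  {g: True, q: False}


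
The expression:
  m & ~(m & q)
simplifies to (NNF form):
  m & ~q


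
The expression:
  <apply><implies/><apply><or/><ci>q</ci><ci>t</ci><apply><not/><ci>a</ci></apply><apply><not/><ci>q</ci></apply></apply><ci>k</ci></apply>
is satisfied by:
  {k: True}


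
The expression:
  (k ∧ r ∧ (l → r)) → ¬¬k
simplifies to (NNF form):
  True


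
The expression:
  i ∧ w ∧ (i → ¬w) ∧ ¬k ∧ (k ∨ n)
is never true.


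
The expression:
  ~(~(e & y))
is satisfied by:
  {e: True, y: True}


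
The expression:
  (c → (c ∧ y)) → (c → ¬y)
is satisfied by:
  {c: False, y: False}
  {y: True, c: False}
  {c: True, y: False}


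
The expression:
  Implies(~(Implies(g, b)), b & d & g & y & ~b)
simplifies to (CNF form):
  b | ~g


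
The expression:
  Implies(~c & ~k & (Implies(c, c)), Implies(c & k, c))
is always true.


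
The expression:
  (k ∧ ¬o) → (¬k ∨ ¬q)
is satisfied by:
  {o: True, k: False, q: False}
  {k: False, q: False, o: False}
  {o: True, q: True, k: False}
  {q: True, k: False, o: False}
  {o: True, k: True, q: False}
  {k: True, o: False, q: False}
  {o: True, q: True, k: True}


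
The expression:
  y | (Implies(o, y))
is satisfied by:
  {y: True, o: False}
  {o: False, y: False}
  {o: True, y: True}


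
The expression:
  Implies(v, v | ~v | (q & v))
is always true.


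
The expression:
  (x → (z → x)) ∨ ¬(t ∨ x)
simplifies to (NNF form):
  True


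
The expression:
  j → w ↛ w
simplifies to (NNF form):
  ¬j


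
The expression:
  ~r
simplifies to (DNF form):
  ~r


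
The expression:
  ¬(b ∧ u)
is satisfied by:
  {u: False, b: False}
  {b: True, u: False}
  {u: True, b: False}


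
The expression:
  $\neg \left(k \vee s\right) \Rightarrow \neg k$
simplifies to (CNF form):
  $\text{True}$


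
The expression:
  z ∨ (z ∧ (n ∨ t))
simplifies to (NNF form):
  z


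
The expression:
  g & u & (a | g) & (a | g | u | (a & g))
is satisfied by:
  {u: True, g: True}


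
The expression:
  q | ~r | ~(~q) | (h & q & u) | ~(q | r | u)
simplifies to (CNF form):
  q | ~r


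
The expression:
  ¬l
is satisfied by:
  {l: False}


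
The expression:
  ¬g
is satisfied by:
  {g: False}


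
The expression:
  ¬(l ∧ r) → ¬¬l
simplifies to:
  l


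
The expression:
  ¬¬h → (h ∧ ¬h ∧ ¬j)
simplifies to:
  ¬h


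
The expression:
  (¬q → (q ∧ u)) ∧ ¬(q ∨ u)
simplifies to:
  False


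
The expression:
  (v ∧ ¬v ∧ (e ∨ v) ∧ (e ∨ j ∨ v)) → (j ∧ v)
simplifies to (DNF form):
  True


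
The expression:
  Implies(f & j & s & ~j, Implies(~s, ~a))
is always true.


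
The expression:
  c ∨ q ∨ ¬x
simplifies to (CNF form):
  c ∨ q ∨ ¬x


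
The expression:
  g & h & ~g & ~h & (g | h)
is never true.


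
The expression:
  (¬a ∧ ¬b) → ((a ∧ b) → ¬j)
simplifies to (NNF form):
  True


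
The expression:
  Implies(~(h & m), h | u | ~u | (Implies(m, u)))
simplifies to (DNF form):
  True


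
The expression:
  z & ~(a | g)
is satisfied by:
  {z: True, g: False, a: False}


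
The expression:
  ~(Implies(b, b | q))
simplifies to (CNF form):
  False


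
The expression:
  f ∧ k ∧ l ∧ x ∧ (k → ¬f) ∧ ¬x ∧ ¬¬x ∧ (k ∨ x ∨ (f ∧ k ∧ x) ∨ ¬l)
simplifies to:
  False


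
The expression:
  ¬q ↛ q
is always true.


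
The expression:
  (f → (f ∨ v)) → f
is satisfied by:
  {f: True}


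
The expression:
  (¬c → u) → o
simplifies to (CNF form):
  (o ∨ ¬c) ∧ (o ∨ ¬u)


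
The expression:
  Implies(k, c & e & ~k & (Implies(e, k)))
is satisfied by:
  {k: False}


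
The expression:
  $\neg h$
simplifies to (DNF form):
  $\neg h$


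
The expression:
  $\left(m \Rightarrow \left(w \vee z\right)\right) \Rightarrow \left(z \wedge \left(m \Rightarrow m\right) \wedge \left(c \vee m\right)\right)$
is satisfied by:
  {z: True, m: True, c: True, w: False}
  {z: True, m: True, c: False, w: False}
  {z: True, w: True, m: True, c: True}
  {z: True, w: True, m: True, c: False}
  {z: True, c: True, m: False, w: False}
  {z: True, w: True, c: True, m: False}
  {m: True, c: True, z: False, w: False}
  {m: True, z: False, c: False, w: False}


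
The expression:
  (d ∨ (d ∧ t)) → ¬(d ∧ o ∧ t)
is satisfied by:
  {o: False, t: False, d: False}
  {d: True, o: False, t: False}
  {t: True, o: False, d: False}
  {d: True, t: True, o: False}
  {o: True, d: False, t: False}
  {d: True, o: True, t: False}
  {t: True, o: True, d: False}


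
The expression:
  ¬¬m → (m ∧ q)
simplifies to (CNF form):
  q ∨ ¬m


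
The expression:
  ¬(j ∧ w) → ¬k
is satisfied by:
  {w: True, j: True, k: False}
  {w: True, j: False, k: False}
  {j: True, w: False, k: False}
  {w: False, j: False, k: False}
  {w: True, k: True, j: True}


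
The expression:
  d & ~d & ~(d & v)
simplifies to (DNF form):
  False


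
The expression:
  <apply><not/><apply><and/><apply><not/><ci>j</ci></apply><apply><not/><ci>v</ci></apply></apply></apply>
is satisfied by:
  {v: True, j: True}
  {v: True, j: False}
  {j: True, v: False}


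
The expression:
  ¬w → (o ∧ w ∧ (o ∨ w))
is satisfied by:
  {w: True}


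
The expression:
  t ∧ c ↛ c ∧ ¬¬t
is never true.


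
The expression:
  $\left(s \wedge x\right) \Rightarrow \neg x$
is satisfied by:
  {s: False, x: False}
  {x: True, s: False}
  {s: True, x: False}


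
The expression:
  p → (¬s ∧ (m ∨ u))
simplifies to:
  (m ∧ ¬s) ∨ (u ∧ ¬s) ∨ ¬p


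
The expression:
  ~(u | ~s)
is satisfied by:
  {s: True, u: False}


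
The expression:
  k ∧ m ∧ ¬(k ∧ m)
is never true.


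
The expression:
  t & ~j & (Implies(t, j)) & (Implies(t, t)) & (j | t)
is never true.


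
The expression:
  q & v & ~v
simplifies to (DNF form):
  False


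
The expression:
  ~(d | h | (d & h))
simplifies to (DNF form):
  ~d & ~h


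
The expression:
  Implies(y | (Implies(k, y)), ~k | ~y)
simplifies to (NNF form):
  ~k | ~y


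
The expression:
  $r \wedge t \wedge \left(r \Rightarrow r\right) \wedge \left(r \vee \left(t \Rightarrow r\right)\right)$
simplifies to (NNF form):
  $r \wedge t$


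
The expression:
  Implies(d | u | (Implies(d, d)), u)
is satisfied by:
  {u: True}


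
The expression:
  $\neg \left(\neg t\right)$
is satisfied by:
  {t: True}


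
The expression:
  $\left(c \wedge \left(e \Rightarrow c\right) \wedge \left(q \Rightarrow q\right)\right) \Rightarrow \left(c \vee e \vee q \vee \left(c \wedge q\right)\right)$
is always true.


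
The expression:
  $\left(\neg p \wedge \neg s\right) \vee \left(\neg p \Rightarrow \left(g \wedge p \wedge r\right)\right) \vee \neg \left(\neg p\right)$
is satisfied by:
  {p: True, s: False}
  {s: False, p: False}
  {s: True, p: True}


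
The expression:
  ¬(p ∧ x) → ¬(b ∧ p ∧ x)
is always true.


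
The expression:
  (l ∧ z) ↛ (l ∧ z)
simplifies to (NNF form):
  False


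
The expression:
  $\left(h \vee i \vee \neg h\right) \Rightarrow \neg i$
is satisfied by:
  {i: False}


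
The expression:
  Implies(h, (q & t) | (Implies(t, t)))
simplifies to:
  True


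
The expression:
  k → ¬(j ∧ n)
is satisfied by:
  {k: False, n: False, j: False}
  {j: True, k: False, n: False}
  {n: True, k: False, j: False}
  {j: True, n: True, k: False}
  {k: True, j: False, n: False}
  {j: True, k: True, n: False}
  {n: True, k: True, j: False}


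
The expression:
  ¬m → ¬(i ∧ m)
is always true.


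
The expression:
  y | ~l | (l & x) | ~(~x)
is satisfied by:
  {x: True, y: True, l: False}
  {x: True, l: False, y: False}
  {y: True, l: False, x: False}
  {y: False, l: False, x: False}
  {x: True, y: True, l: True}
  {x: True, l: True, y: False}
  {y: True, l: True, x: False}


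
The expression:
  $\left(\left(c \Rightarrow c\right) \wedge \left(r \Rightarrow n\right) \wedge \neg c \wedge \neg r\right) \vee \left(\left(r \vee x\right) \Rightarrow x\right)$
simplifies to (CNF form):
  $x \vee \neg r$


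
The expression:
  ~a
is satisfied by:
  {a: False}


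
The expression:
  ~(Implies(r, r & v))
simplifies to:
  r & ~v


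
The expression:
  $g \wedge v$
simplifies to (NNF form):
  $g \wedge v$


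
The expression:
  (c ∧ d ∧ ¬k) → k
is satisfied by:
  {k: True, c: False, d: False}
  {c: False, d: False, k: False}
  {d: True, k: True, c: False}
  {d: True, c: False, k: False}
  {k: True, c: True, d: False}
  {c: True, k: False, d: False}
  {d: True, c: True, k: True}


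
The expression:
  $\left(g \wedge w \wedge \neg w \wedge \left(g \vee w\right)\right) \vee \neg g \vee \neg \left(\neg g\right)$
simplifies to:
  $\text{True}$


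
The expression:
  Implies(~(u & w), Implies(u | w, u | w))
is always true.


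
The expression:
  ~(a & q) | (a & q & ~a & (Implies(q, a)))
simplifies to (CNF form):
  ~a | ~q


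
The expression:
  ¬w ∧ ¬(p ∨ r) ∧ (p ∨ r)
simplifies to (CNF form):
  False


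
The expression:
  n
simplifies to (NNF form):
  n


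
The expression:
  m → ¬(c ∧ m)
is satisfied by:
  {m: False, c: False}
  {c: True, m: False}
  {m: True, c: False}


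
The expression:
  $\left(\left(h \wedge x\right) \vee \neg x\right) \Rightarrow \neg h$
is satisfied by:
  {h: False}


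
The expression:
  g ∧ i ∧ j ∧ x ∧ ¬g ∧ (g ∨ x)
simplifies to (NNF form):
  False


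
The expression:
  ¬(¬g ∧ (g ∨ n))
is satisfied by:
  {g: True, n: False}
  {n: False, g: False}
  {n: True, g: True}


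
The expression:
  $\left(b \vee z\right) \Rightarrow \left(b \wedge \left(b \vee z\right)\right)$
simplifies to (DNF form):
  $b \vee \neg z$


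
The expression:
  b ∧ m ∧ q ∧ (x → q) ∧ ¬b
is never true.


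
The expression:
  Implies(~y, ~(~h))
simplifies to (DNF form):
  h | y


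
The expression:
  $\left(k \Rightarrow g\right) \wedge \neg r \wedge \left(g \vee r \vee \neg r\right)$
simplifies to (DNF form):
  $\left(g \wedge \neg r\right) \vee \left(\neg k \wedge \neg r\right)$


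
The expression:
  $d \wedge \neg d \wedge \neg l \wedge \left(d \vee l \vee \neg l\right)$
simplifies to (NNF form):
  $\text{False}$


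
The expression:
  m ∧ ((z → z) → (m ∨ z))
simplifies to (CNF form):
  m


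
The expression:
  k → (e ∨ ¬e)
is always true.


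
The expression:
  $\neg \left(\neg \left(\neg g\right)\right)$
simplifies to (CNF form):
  $\neg g$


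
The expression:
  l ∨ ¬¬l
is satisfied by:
  {l: True}


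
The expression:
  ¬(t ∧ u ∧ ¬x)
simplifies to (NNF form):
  x ∨ ¬t ∨ ¬u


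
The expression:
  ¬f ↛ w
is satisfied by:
  {w: True, f: False}
  {f: False, w: False}
  {f: True, w: True}


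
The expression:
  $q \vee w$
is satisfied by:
  {q: True, w: True}
  {q: True, w: False}
  {w: True, q: False}


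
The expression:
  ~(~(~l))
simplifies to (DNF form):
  ~l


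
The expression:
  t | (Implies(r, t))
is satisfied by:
  {t: True, r: False}
  {r: False, t: False}
  {r: True, t: True}


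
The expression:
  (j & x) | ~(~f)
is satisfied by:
  {f: True, j: True, x: True}
  {f: True, j: True, x: False}
  {f: True, x: True, j: False}
  {f: True, x: False, j: False}
  {j: True, x: True, f: False}


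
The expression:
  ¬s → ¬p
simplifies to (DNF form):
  s ∨ ¬p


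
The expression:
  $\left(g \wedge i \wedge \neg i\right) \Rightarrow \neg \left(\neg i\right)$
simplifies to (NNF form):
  $\text{True}$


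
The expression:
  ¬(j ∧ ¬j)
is always true.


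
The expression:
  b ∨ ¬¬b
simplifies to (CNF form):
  b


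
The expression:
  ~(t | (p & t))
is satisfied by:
  {t: False}


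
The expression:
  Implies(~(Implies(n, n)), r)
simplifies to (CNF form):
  True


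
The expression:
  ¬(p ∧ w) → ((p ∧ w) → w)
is always true.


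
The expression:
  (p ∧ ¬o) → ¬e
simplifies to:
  o ∨ ¬e ∨ ¬p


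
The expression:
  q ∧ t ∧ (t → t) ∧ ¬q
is never true.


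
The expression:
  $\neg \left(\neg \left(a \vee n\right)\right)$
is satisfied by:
  {n: True, a: True}
  {n: True, a: False}
  {a: True, n: False}


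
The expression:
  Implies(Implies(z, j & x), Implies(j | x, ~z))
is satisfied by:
  {z: False, x: False, j: False}
  {j: True, z: False, x: False}
  {x: True, z: False, j: False}
  {j: True, x: True, z: False}
  {z: True, j: False, x: False}
  {j: True, z: True, x: False}
  {x: True, z: True, j: False}


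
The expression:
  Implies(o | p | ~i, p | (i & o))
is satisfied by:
  {i: True, p: True}
  {i: True, p: False}
  {p: True, i: False}


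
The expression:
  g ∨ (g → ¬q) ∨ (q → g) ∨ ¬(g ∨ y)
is always true.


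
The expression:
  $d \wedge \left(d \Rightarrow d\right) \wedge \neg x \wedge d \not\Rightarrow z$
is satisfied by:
  {d: True, x: False, z: False}


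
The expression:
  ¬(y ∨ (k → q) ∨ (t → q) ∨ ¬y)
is never true.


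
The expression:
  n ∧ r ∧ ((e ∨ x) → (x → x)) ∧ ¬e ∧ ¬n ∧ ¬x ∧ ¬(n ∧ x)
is never true.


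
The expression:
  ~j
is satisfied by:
  {j: False}


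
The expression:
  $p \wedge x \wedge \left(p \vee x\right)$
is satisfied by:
  {p: True, x: True}


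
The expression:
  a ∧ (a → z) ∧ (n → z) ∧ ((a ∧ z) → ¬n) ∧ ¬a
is never true.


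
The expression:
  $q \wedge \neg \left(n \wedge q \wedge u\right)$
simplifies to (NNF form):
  $q \wedge \left(\neg n \vee \neg u\right)$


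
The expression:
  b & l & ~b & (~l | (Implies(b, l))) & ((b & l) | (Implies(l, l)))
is never true.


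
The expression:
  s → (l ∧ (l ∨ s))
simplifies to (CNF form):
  l ∨ ¬s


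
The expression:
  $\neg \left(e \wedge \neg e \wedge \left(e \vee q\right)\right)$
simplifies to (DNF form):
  $\text{True}$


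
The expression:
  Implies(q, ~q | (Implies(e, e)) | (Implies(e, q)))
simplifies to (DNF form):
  True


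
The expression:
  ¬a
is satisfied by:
  {a: False}


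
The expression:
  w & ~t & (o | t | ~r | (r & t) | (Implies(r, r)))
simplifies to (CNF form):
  w & ~t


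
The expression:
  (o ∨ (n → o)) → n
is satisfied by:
  {n: True}


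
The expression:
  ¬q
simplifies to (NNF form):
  ¬q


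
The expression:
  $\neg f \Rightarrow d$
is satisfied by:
  {d: True, f: True}
  {d: True, f: False}
  {f: True, d: False}


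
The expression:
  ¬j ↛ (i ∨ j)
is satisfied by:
  {i: False, j: False}


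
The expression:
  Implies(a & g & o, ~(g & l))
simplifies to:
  ~a | ~g | ~l | ~o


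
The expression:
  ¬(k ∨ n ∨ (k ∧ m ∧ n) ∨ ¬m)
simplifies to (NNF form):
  m ∧ ¬k ∧ ¬n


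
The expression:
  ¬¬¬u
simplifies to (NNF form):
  ¬u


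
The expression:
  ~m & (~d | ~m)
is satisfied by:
  {m: False}


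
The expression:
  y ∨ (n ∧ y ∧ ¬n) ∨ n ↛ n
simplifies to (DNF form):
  y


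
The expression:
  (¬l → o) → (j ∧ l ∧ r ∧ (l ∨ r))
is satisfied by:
  {j: True, r: True, o: False, l: False}
  {j: True, o: False, r: False, l: False}
  {r: True, j: False, o: False, l: False}
  {j: False, o: False, r: False, l: False}
  {j: True, l: True, r: True, o: False}
  {j: True, l: True, r: True, o: True}


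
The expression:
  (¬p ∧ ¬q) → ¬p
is always true.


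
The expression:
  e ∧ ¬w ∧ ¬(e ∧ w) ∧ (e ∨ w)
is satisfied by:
  {e: True, w: False}


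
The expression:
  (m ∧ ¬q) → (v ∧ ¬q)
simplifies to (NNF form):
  q ∨ v ∨ ¬m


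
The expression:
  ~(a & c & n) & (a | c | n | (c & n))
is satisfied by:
  {n: True, c: False, a: False}
  {a: True, c: False, n: False}
  {a: True, c: False, n: True}
  {c: True, a: False, n: False}
  {n: True, c: True, a: False}
  {a: True, c: True, n: False}


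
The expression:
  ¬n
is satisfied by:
  {n: False}


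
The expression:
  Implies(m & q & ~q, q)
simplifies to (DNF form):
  True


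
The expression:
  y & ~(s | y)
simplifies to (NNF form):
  False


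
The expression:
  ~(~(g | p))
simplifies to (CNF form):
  g | p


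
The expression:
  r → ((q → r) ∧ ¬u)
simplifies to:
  ¬r ∨ ¬u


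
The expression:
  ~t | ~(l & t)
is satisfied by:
  {l: False, t: False}
  {t: True, l: False}
  {l: True, t: False}


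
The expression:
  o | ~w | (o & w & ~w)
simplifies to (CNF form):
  o | ~w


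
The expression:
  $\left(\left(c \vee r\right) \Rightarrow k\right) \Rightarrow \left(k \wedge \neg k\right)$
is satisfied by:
  {r: True, c: True, k: False}
  {r: True, c: False, k: False}
  {c: True, r: False, k: False}
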